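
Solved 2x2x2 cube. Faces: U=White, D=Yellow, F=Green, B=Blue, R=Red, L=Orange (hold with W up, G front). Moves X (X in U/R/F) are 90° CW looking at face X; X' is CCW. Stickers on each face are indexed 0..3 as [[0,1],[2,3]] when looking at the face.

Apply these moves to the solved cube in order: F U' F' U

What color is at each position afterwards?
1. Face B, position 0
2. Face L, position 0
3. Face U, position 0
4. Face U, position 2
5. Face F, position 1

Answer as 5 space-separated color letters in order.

Answer: B Y G W G

Derivation:
After move 1 (F): F=GGGG U=WWOO R=WRWR D=RRYY L=OYOY
After move 2 (U'): U=WOWO F=OYGG R=GGWR B=WRBB L=BBOY
After move 3 (F'): F=YGOG U=WOGW R=RGRR D=BYYY L=BOOW
After move 4 (U): U=GWWO F=RGOG R=WRRR B=BOBB L=YGOW
Query 1: B[0] = B
Query 2: L[0] = Y
Query 3: U[0] = G
Query 4: U[2] = W
Query 5: F[1] = G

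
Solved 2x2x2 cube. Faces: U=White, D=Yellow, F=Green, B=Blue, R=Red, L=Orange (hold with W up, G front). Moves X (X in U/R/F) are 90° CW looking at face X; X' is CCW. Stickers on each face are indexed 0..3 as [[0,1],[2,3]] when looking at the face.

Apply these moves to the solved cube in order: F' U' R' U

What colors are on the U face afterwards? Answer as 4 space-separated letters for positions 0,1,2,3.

Answer: W W Y B

Derivation:
After move 1 (F'): F=GGGG U=WWRR R=YRYR D=OOYY L=OWOW
After move 2 (U'): U=WRWR F=OWGG R=GGYR B=YRBB L=BBOW
After move 3 (R'): R=GRGY U=WBWY F=ORGR D=OWYG B=YROB
After move 4 (U): U=WWYB F=GRGR R=YRGY B=BBOB L=OROW
Query: U face = WWYB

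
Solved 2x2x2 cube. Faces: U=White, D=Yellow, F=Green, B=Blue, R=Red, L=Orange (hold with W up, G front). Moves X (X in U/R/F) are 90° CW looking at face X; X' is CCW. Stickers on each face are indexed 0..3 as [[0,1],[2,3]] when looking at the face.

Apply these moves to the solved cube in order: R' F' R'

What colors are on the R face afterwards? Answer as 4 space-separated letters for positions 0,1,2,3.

Answer: R R G Y

Derivation:
After move 1 (R'): R=RRRR U=WBWB F=GWGW D=YGYG B=YBYB
After move 2 (F'): F=WWGG U=WBRR R=GRYR D=OOYG L=OBOW
After move 3 (R'): R=RRGY U=WYRY F=WBGR D=OWYG B=GBOB
Query: R face = RRGY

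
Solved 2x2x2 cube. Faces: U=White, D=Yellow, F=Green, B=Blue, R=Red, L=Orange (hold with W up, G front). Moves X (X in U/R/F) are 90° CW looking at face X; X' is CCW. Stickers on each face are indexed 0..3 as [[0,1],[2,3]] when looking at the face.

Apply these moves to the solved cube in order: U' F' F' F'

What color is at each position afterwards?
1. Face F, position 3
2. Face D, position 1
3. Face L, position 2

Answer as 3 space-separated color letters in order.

After move 1 (U'): U=WWWW F=OOGG R=GGRR B=RRBB L=BBOO
After move 2 (F'): F=OGOG U=WWGR R=YGYR D=BOYY L=BWOW
After move 3 (F'): F=GGOO U=WWYY R=OGBR D=WWYY L=BROG
After move 4 (F'): F=GOGO U=WWOB R=WGWR D=RGYY L=BYOY
Query 1: F[3] = O
Query 2: D[1] = G
Query 3: L[2] = O

Answer: O G O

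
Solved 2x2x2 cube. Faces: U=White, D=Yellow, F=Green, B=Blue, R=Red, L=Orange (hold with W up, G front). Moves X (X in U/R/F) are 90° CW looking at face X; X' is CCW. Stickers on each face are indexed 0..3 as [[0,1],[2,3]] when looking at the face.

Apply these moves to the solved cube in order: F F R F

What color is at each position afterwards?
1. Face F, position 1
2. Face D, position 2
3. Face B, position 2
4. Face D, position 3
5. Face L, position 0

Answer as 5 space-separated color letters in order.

After move 1 (F): F=GGGG U=WWOO R=WRWR D=RRYY L=OYOY
After move 2 (F): F=GGGG U=WWYY R=OROR D=WWYY L=OROR
After move 3 (R): R=OORR U=WGYG F=GWGY D=WBYB B=YBWB
After move 4 (F): F=GGYW U=WGRR R=YOGR D=ROYB L=OWOB
Query 1: F[1] = G
Query 2: D[2] = Y
Query 3: B[2] = W
Query 4: D[3] = B
Query 5: L[0] = O

Answer: G Y W B O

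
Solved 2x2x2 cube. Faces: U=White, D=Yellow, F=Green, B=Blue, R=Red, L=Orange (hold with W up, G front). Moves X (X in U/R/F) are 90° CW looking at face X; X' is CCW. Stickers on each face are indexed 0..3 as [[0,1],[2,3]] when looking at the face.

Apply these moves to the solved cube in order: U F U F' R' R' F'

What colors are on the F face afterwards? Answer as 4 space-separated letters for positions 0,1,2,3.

Answer: B G B W

Derivation:
After move 1 (U): U=WWWW F=RRGG R=BBRR B=OOBB L=GGOO
After move 2 (F): F=GRGR U=WWOG R=WBWR D=RBYY L=GYOY
After move 3 (U): U=OWGW F=WBGR R=OOWR B=GYBB L=GROY
After move 4 (F'): F=BRWG U=OWOW R=BORR D=RYYY L=GWOG
After move 5 (R'): R=ORBR U=OBOG F=BWWW D=RRYG B=YYYB
After move 6 (R'): R=RROB U=OYOY F=BBWG D=RWYW B=GYRB
After move 7 (F'): F=BGBW U=OYRO R=WRRB D=WGYW L=GYOO
Query: F face = BGBW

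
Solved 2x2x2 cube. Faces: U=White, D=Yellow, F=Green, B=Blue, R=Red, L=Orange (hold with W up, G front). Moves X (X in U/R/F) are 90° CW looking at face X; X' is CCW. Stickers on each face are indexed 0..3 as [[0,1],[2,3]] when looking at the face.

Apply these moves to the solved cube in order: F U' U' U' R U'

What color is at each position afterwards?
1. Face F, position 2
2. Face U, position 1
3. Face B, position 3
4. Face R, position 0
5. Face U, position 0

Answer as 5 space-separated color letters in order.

After move 1 (F): F=GGGG U=WWOO R=WRWR D=RRYY L=OYOY
After move 2 (U'): U=WOWO F=OYGG R=GGWR B=WRBB L=BBOY
After move 3 (U'): U=OOWW F=BBGG R=OYWR B=GGBB L=WROY
After move 4 (U'): U=OWOW F=WRGG R=BBWR B=OYBB L=GGOY
After move 5 (R): R=WBRB U=OROG F=WRGY D=RBYO B=WYWB
After move 6 (U'): U=RGOO F=GGGY R=WRRB B=WBWB L=WYOY
Query 1: F[2] = G
Query 2: U[1] = G
Query 3: B[3] = B
Query 4: R[0] = W
Query 5: U[0] = R

Answer: G G B W R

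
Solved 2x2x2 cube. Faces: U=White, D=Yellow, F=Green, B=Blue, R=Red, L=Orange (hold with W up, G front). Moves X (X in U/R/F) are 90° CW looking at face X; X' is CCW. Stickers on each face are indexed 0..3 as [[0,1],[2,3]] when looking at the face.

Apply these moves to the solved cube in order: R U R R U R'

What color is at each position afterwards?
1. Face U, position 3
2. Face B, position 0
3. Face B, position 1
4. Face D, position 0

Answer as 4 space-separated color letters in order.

After move 1 (R): R=RRRR U=WGWG F=GYGY D=YBYB B=WBWB
After move 2 (U): U=WWGG F=RRGY R=WBRR B=OOWB L=GYOO
After move 3 (R): R=RWRB U=WRGY F=RBGB D=YWYO B=GOWB
After move 4 (R): R=RRBW U=WBGB F=RWGO D=YWYG B=YORB
After move 5 (U): U=GWBB F=RRGO R=YOBW B=GYRB L=RWOO
After move 6 (R'): R=OWYB U=GRBG F=RWGB D=YRYO B=GYWB
Query 1: U[3] = G
Query 2: B[0] = G
Query 3: B[1] = Y
Query 4: D[0] = Y

Answer: G G Y Y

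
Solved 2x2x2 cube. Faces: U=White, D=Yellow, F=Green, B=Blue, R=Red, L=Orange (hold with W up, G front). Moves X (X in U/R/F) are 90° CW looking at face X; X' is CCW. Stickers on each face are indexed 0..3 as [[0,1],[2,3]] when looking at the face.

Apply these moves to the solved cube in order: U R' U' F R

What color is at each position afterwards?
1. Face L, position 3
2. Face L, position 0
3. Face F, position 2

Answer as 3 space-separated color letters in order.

After move 1 (U): U=WWWW F=RRGG R=BBRR B=OOBB L=GGOO
After move 2 (R'): R=BRBR U=WBWO F=RWGW D=YRYG B=YOYB
After move 3 (U'): U=BOWW F=GGGW R=RWBR B=BRYB L=YOOO
After move 4 (F): F=GGWG U=BOOO R=WWWR D=BRYG L=YYOR
After move 5 (R): R=WWRW U=BGOG F=GRWG D=BYYB B=OROB
Query 1: L[3] = R
Query 2: L[0] = Y
Query 3: F[2] = W

Answer: R Y W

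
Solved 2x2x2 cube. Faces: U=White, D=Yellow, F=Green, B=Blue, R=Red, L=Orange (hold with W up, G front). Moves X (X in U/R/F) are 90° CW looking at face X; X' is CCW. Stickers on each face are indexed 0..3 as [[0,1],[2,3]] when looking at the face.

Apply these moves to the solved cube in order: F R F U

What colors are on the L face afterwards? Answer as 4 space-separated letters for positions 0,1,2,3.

Answer: G G O B

Derivation:
After move 1 (F): F=GGGG U=WWOO R=WRWR D=RRYY L=OYOY
After move 2 (R): R=WWRR U=WGOG F=GRGY D=RBYB B=OBWB
After move 3 (F): F=GGYR U=WGYY R=OWGR D=RWYB L=OROB
After move 4 (U): U=YWYG F=OWYR R=OBGR B=ORWB L=GGOB
Query: L face = GGOB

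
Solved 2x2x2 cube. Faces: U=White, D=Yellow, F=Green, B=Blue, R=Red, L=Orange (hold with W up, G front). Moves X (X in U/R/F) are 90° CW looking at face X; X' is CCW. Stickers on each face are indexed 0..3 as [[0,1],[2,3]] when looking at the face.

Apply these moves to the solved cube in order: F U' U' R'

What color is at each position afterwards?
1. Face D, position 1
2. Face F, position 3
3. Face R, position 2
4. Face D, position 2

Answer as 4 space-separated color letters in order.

After move 1 (F): F=GGGG U=WWOO R=WRWR D=RRYY L=OYOY
After move 2 (U'): U=WOWO F=OYGG R=GGWR B=WRBB L=BBOY
After move 3 (U'): U=OOWW F=BBGG R=OYWR B=GGBB L=WROY
After move 4 (R'): R=YROW U=OBWG F=BOGW D=RBYG B=YGRB
Query 1: D[1] = B
Query 2: F[3] = W
Query 3: R[2] = O
Query 4: D[2] = Y

Answer: B W O Y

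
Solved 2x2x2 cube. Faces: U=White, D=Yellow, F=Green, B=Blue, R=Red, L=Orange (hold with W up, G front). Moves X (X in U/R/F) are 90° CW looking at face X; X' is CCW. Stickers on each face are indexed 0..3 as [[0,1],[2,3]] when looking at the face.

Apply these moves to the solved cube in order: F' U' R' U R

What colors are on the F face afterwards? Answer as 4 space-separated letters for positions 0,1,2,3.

Answer: G W G G

Derivation:
After move 1 (F'): F=GGGG U=WWRR R=YRYR D=OOYY L=OWOW
After move 2 (U'): U=WRWR F=OWGG R=GGYR B=YRBB L=BBOW
After move 3 (R'): R=GRGY U=WBWY F=ORGR D=OWYG B=YROB
After move 4 (U): U=WWYB F=GRGR R=YRGY B=BBOB L=OROW
After move 5 (R): R=GYYR U=WRYR F=GWGG D=OOYB B=BBWB
Query: F face = GWGG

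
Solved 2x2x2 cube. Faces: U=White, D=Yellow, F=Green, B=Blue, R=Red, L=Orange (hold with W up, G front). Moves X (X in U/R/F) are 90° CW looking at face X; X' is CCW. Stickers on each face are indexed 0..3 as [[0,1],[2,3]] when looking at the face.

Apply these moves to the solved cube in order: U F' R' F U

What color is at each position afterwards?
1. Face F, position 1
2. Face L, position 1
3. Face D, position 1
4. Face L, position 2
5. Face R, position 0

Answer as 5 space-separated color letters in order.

After move 1 (U): U=WWWW F=RRGG R=BBRR B=OOBB L=GGOO
After move 2 (F'): F=RGRG U=WWBR R=YBYR D=GOYY L=GWOW
After move 3 (R'): R=BRYY U=WBBO F=RWRR D=GGYG B=YOOB
After move 4 (F): F=RRRW U=WBWW R=BROY D=YBYG L=GGOG
After move 5 (U): U=WWWB F=BRRW R=YOOY B=GGOB L=RROG
Query 1: F[1] = R
Query 2: L[1] = R
Query 3: D[1] = B
Query 4: L[2] = O
Query 5: R[0] = Y

Answer: R R B O Y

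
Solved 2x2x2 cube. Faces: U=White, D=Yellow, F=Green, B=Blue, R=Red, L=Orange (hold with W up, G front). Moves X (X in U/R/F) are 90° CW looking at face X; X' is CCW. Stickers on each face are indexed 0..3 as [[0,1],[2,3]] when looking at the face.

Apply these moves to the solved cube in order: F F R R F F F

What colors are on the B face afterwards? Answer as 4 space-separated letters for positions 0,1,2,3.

After move 1 (F): F=GGGG U=WWOO R=WRWR D=RRYY L=OYOY
After move 2 (F): F=GGGG U=WWYY R=OROR D=WWYY L=OROR
After move 3 (R): R=OORR U=WGYG F=GWGY D=WBYB B=YBWB
After move 4 (R): R=RORO U=WWYY F=GBGB D=WWYY B=GBGB
After move 5 (F): F=GGBB U=WWRR R=YOYO D=RRYY L=OWOW
After move 6 (F): F=BGBG U=WWWW R=RORO D=YYYY L=OROR
After move 7 (F): F=BBGG U=WWRR R=WOWO D=RRYY L=OYOY
Query: B face = GBGB

Answer: G B G B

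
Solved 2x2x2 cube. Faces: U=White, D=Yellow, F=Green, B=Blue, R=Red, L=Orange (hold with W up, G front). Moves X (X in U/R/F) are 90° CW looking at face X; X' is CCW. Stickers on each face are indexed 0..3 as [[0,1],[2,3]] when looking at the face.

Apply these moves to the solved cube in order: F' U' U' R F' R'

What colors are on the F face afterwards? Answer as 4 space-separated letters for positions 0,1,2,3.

After move 1 (F'): F=GGGG U=WWRR R=YRYR D=OOYY L=OWOW
After move 2 (U'): U=WRWR F=OWGG R=GGYR B=YRBB L=BBOW
After move 3 (U'): U=RRWW F=BBGG R=OWYR B=GGBB L=YROW
After move 4 (R): R=YORW U=RBWG F=BOGY D=OBYG B=WGRB
After move 5 (F'): F=OYBG U=RBYR R=BOOW D=RWYG L=YGOW
After move 6 (R'): R=OWBO U=RRYW F=OBBR D=RYYG B=GGWB
Query: F face = OBBR

Answer: O B B R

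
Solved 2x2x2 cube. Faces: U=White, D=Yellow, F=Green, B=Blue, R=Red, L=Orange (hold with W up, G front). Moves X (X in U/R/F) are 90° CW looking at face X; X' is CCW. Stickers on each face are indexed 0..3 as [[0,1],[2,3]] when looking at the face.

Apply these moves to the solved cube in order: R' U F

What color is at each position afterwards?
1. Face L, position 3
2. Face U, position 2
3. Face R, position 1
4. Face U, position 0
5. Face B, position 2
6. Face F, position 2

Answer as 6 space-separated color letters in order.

Answer: G O B W Y W

Derivation:
After move 1 (R'): R=RRRR U=WBWB F=GWGW D=YGYG B=YBYB
After move 2 (U): U=WWBB F=RRGW R=YBRR B=OOYB L=GWOO
After move 3 (F): F=GRWR U=WWOW R=BBBR D=RYYG L=GYOG
Query 1: L[3] = G
Query 2: U[2] = O
Query 3: R[1] = B
Query 4: U[0] = W
Query 5: B[2] = Y
Query 6: F[2] = W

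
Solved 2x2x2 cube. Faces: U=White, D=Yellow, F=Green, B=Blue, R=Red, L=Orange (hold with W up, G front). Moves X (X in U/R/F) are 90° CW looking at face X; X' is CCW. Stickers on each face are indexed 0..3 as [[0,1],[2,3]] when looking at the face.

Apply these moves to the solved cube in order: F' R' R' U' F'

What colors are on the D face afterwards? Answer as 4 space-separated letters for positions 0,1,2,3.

Answer: B W Y R

Derivation:
After move 1 (F'): F=GGGG U=WWRR R=YRYR D=OOYY L=OWOW
After move 2 (R'): R=RRYY U=WBRB F=GWGR D=OGYG B=YBOB
After move 3 (R'): R=RYRY U=WORY F=GBGB D=OWYR B=GBGB
After move 4 (U'): U=OYWR F=OWGB R=GBRY B=RYGB L=GBOW
After move 5 (F'): F=WBOG U=OYGR R=WBOY D=BWYR L=GROW
Query: D face = BWYR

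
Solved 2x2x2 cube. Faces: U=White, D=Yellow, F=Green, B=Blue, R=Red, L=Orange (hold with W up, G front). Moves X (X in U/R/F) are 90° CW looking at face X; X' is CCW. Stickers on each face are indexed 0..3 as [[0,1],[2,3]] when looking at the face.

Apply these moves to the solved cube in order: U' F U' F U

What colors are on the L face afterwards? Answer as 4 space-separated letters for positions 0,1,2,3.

Answer: G B O G

Derivation:
After move 1 (U'): U=WWWW F=OOGG R=GGRR B=RRBB L=BBOO
After move 2 (F): F=GOGO U=WWOB R=WGWR D=RGYY L=BYOY
After move 3 (U'): U=WBWO F=BYGO R=GOWR B=WGBB L=RROY
After move 4 (F): F=GBOY U=WBYR R=WOOR D=WGYY L=RROG
After move 5 (U): U=YWRB F=WOOY R=WGOR B=RRBB L=GBOG
Query: L face = GBOG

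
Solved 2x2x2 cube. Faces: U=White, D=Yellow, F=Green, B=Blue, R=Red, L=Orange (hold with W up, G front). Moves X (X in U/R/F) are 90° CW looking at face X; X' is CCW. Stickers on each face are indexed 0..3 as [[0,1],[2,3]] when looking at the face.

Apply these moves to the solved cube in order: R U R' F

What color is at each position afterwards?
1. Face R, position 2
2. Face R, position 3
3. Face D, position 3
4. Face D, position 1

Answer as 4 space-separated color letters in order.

After move 1 (R): R=RRRR U=WGWG F=GYGY D=YBYB B=WBWB
After move 2 (U): U=WWGG F=RRGY R=WBRR B=OOWB L=GYOO
After move 3 (R'): R=BRWR U=WWGO F=RWGG D=YRYY B=BOBB
After move 4 (F): F=GRGW U=WWOY R=GROR D=WBYY L=GYOR
Query 1: R[2] = O
Query 2: R[3] = R
Query 3: D[3] = Y
Query 4: D[1] = B

Answer: O R Y B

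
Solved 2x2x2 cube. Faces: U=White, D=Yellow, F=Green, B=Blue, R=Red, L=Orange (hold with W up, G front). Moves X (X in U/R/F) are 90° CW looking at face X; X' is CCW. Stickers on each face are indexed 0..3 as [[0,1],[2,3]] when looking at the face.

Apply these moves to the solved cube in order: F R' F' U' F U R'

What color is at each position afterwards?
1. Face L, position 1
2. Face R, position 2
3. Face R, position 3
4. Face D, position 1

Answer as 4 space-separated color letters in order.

Answer: O G R O

Derivation:
After move 1 (F): F=GGGG U=WWOO R=WRWR D=RRYY L=OYOY
After move 2 (R'): R=RRWW U=WBOB F=GWGO D=RGYG B=YBRB
After move 3 (F'): F=WOGG U=WBRW R=GRRW D=YYYG L=OBOO
After move 4 (U'): U=BWWR F=OBGG R=WORW B=GRRB L=YBOO
After move 5 (F): F=GOGB U=BWOB R=WORW D=RWYG L=YYOY
After move 6 (U): U=OBBW F=WOGB R=GRRW B=YYRB L=GOOY
After move 7 (R'): R=RWGR U=ORBY F=WBGW D=ROYB B=GYWB
Query 1: L[1] = O
Query 2: R[2] = G
Query 3: R[3] = R
Query 4: D[1] = O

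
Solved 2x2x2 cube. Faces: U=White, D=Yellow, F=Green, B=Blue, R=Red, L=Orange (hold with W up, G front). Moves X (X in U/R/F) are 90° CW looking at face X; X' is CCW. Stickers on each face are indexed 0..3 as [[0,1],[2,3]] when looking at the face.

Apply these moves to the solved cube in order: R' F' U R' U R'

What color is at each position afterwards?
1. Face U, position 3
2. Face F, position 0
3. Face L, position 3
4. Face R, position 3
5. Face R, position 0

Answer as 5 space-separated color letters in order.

After move 1 (R'): R=RRRR U=WBWB F=GWGW D=YGYG B=YBYB
After move 2 (F'): F=WWGG U=WBRR R=GRYR D=OOYG L=OBOW
After move 3 (U): U=RWRB F=GRGG R=YBYR B=OBYB L=WWOW
After move 4 (R'): R=BRYY U=RYRO F=GWGB D=ORYG B=GBOB
After move 5 (U): U=RROY F=BRGB R=GBYY B=WWOB L=GWOW
After move 6 (R'): R=BYGY U=ROOW F=BRGY D=ORYB B=GWRB
Query 1: U[3] = W
Query 2: F[0] = B
Query 3: L[3] = W
Query 4: R[3] = Y
Query 5: R[0] = B

Answer: W B W Y B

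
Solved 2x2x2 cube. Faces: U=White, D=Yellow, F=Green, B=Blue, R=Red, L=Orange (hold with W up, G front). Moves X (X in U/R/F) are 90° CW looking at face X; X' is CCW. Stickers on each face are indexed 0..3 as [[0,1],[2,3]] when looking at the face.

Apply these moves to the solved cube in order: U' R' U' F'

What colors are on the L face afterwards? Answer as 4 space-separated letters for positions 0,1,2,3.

After move 1 (U'): U=WWWW F=OOGG R=GGRR B=RRBB L=BBOO
After move 2 (R'): R=GRGR U=WBWR F=OWGW D=YOYG B=YRYB
After move 3 (U'): U=BRWW F=BBGW R=OWGR B=GRYB L=YROO
After move 4 (F'): F=BWBG U=BROG R=OWYR D=ROYG L=YWOW
Query: L face = YWOW

Answer: Y W O W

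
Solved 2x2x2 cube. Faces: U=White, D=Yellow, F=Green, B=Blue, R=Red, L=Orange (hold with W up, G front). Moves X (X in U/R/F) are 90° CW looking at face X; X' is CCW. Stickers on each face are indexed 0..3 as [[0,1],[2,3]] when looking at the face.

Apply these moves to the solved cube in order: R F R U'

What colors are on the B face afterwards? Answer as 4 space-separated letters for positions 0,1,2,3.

Answer: G W G B

Derivation:
After move 1 (R): R=RRRR U=WGWG F=GYGY D=YBYB B=WBWB
After move 2 (F): F=GGYY U=WGOO R=WRGR D=RRYB L=OYOB
After move 3 (R): R=GWRR U=WGOY F=GRYB D=RWYW B=OBGB
After move 4 (U'): U=GYWO F=OYYB R=GRRR B=GWGB L=OBOB
Query: B face = GWGB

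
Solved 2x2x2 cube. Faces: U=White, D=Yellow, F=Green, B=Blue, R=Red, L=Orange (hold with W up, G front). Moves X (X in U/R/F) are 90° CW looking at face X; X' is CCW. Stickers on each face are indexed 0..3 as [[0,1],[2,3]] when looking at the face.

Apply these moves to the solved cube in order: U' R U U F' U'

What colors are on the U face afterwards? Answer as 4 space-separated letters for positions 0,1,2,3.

After move 1 (U'): U=WWWW F=OOGG R=GGRR B=RRBB L=BBOO
After move 2 (R): R=RGRG U=WOWG F=OYGY D=YBYR B=WRWB
After move 3 (U): U=WWGO F=RGGY R=WRRG B=BBWB L=OYOO
After move 4 (U): U=GWOW F=WRGY R=BBRG B=OYWB L=RGOO
After move 5 (F'): F=RYWG U=GWBR R=BBYG D=GOYR L=RWOO
After move 6 (U'): U=WRGB F=RWWG R=RYYG B=BBWB L=OYOO
Query: U face = WRGB

Answer: W R G B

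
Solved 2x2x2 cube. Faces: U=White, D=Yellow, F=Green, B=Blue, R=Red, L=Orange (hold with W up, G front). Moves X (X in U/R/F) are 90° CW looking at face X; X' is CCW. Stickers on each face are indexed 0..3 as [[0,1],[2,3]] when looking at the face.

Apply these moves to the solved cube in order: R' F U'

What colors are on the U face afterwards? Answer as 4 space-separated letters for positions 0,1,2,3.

After move 1 (R'): R=RRRR U=WBWB F=GWGW D=YGYG B=YBYB
After move 2 (F): F=GGWW U=WBOO R=WRBR D=RRYG L=OYOG
After move 3 (U'): U=BOWO F=OYWW R=GGBR B=WRYB L=YBOG
Query: U face = BOWO

Answer: B O W O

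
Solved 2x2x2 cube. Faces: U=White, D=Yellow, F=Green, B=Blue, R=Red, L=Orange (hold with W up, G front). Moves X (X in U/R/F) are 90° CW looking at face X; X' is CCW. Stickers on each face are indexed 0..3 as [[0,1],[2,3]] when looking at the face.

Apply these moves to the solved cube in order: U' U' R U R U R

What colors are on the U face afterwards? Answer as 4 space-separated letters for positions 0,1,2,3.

Answer: G W Y G

Derivation:
After move 1 (U'): U=WWWW F=OOGG R=GGRR B=RRBB L=BBOO
After move 2 (U'): U=WWWW F=BBGG R=OORR B=GGBB L=RROO
After move 3 (R): R=RORO U=WBWG F=BYGY D=YBYG B=WGWB
After move 4 (U): U=WWGB F=ROGY R=WGRO B=RRWB L=BYOO
After move 5 (R): R=RWOG U=WOGY F=RBGG D=YWYR B=BRWB
After move 6 (U): U=GWYO F=RWGG R=BROG B=BYWB L=RBOO
After move 7 (R): R=OBGR U=GWYG F=RWGR D=YWYB B=OYWB
Query: U face = GWYG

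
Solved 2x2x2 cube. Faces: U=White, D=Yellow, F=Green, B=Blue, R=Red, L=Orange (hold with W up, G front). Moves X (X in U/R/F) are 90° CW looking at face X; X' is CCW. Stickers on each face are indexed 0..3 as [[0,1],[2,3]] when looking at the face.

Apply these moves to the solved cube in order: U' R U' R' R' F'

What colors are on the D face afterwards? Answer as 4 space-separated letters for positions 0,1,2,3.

Answer: R O Y W

Derivation:
After move 1 (U'): U=WWWW F=OOGG R=GGRR B=RRBB L=BBOO
After move 2 (R): R=RGRG U=WOWG F=OYGY D=YBYR B=WRWB
After move 3 (U'): U=OGWW F=BBGY R=OYRG B=RGWB L=WROO
After move 4 (R'): R=YGOR U=OWWR F=BGGW D=YBYY B=RGBB
After move 5 (R'): R=GRYO U=OBWR F=BWGR D=YGYW B=YGBB
After move 6 (F'): F=WRBG U=OBGY R=GRYO D=ROYW L=WROW
Query: D face = ROYW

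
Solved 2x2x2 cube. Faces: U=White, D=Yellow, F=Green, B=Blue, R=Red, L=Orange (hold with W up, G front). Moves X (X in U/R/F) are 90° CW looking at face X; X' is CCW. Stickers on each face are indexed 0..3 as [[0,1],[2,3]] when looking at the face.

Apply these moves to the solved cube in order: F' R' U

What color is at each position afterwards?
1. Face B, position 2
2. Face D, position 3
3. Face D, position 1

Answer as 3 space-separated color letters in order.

Answer: O G G

Derivation:
After move 1 (F'): F=GGGG U=WWRR R=YRYR D=OOYY L=OWOW
After move 2 (R'): R=RRYY U=WBRB F=GWGR D=OGYG B=YBOB
After move 3 (U): U=RWBB F=RRGR R=YBYY B=OWOB L=GWOW
Query 1: B[2] = O
Query 2: D[3] = G
Query 3: D[1] = G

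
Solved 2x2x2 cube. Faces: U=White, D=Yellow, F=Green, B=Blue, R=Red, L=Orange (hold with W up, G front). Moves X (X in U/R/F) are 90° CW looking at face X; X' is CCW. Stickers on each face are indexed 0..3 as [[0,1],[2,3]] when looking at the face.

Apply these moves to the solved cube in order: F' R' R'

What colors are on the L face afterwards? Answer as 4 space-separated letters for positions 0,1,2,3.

Answer: O W O W

Derivation:
After move 1 (F'): F=GGGG U=WWRR R=YRYR D=OOYY L=OWOW
After move 2 (R'): R=RRYY U=WBRB F=GWGR D=OGYG B=YBOB
After move 3 (R'): R=RYRY U=WORY F=GBGB D=OWYR B=GBGB
Query: L face = OWOW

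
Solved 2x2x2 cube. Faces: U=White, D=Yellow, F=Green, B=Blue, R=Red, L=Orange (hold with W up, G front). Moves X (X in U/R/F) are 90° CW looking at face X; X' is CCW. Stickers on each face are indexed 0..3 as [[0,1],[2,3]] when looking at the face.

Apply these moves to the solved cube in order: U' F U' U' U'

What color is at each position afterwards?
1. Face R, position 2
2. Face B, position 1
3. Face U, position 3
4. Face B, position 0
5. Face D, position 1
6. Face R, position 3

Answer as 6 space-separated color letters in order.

Answer: W Y W B G R

Derivation:
After move 1 (U'): U=WWWW F=OOGG R=GGRR B=RRBB L=BBOO
After move 2 (F): F=GOGO U=WWOB R=WGWR D=RGYY L=BYOY
After move 3 (U'): U=WBWO F=BYGO R=GOWR B=WGBB L=RROY
After move 4 (U'): U=BOWW F=RRGO R=BYWR B=GOBB L=WGOY
After move 5 (U'): U=OWBW F=WGGO R=RRWR B=BYBB L=GOOY
Query 1: R[2] = W
Query 2: B[1] = Y
Query 3: U[3] = W
Query 4: B[0] = B
Query 5: D[1] = G
Query 6: R[3] = R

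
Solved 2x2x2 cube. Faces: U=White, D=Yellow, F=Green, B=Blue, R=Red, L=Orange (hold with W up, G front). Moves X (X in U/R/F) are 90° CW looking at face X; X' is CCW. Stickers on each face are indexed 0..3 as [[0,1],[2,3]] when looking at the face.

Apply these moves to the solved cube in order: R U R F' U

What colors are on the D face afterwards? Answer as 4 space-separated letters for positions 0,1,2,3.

After move 1 (R): R=RRRR U=WGWG F=GYGY D=YBYB B=WBWB
After move 2 (U): U=WWGG F=RRGY R=WBRR B=OOWB L=GYOO
After move 3 (R): R=RWRB U=WRGY F=RBGB D=YWYO B=GOWB
After move 4 (F'): F=BBRG U=WRRR R=WWYB D=YOYO L=GYOG
After move 5 (U): U=RWRR F=WWRG R=GOYB B=GYWB L=BBOG
Query: D face = YOYO

Answer: Y O Y O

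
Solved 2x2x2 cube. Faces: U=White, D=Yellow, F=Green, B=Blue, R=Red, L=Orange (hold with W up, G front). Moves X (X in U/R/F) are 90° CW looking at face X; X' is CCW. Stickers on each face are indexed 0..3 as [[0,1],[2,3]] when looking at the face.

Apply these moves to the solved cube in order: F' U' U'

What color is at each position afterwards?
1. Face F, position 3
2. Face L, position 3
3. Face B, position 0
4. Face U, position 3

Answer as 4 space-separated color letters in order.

Answer: G W G W

Derivation:
After move 1 (F'): F=GGGG U=WWRR R=YRYR D=OOYY L=OWOW
After move 2 (U'): U=WRWR F=OWGG R=GGYR B=YRBB L=BBOW
After move 3 (U'): U=RRWW F=BBGG R=OWYR B=GGBB L=YROW
Query 1: F[3] = G
Query 2: L[3] = W
Query 3: B[0] = G
Query 4: U[3] = W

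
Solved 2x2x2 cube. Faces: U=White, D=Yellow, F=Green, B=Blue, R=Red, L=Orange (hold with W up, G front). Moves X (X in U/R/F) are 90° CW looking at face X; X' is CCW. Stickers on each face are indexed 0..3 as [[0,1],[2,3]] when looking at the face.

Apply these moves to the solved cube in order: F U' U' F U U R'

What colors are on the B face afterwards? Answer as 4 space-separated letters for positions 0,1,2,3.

After move 1 (F): F=GGGG U=WWOO R=WRWR D=RRYY L=OYOY
After move 2 (U'): U=WOWO F=OYGG R=GGWR B=WRBB L=BBOY
After move 3 (U'): U=OOWW F=BBGG R=OYWR B=GGBB L=WROY
After move 4 (F): F=GBGB U=OOYR R=WYWR D=WOYY L=WROR
After move 5 (U): U=YORO F=WYGB R=GGWR B=WRBB L=GBOR
After move 6 (U): U=RYOO F=GGGB R=WRWR B=GBBB L=WYOR
After move 7 (R'): R=RRWW U=RBOG F=GYGO D=WGYB B=YBOB
Query: B face = YBOB

Answer: Y B O B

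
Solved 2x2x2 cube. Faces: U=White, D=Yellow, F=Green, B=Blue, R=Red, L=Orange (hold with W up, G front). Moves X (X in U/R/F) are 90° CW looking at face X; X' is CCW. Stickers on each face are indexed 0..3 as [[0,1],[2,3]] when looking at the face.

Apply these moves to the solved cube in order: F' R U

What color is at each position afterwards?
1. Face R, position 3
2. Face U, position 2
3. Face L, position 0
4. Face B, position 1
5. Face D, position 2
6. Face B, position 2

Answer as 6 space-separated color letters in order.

Answer: R G G W Y W

Derivation:
After move 1 (F'): F=GGGG U=WWRR R=YRYR D=OOYY L=OWOW
After move 2 (R): R=YYRR U=WGRG F=GOGY D=OBYB B=RBWB
After move 3 (U): U=RWGG F=YYGY R=RBRR B=OWWB L=GOOW
Query 1: R[3] = R
Query 2: U[2] = G
Query 3: L[0] = G
Query 4: B[1] = W
Query 5: D[2] = Y
Query 6: B[2] = W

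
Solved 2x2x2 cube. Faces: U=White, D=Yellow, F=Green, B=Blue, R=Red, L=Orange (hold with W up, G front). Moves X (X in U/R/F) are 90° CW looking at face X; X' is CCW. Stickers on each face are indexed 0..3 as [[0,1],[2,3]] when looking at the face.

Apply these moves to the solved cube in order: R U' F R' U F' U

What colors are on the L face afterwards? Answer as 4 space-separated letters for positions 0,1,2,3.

Answer: R B O R

Derivation:
After move 1 (R): R=RRRR U=WGWG F=GYGY D=YBYB B=WBWB
After move 2 (U'): U=GGWW F=OOGY R=GYRR B=RRWB L=WBOO
After move 3 (F): F=GOYO U=GGOB R=WYWR D=RGYB L=WYOB
After move 4 (R'): R=YRWW U=GWOR F=GGYB D=ROYO B=BRGB
After move 5 (U): U=OGRW F=YRYB R=BRWW B=WYGB L=GGOB
After move 6 (F'): F=RBYY U=OGBW R=ORRW D=GBYO L=GWOR
After move 7 (U): U=BOWG F=ORYY R=WYRW B=GWGB L=RBOR
Query: L face = RBOR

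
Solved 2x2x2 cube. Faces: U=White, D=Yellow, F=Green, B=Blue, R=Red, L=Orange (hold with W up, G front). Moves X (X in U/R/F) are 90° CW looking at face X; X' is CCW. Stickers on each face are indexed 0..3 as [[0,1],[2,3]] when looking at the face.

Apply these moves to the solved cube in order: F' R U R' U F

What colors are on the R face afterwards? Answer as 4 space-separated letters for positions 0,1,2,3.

Answer: O W W R

Derivation:
After move 1 (F'): F=GGGG U=WWRR R=YRYR D=OOYY L=OWOW
After move 2 (R): R=YYRR U=WGRG F=GOGY D=OBYB B=RBWB
After move 3 (U): U=RWGG F=YYGY R=RBRR B=OWWB L=GOOW
After move 4 (R'): R=BRRR U=RWGO F=YWGG D=OYYY B=BWBB
After move 5 (U): U=GROW F=BRGG R=BWRR B=GOBB L=YWOW
After move 6 (F): F=GBGR U=GRWW R=OWWR D=RBYY L=YOOY
Query: R face = OWWR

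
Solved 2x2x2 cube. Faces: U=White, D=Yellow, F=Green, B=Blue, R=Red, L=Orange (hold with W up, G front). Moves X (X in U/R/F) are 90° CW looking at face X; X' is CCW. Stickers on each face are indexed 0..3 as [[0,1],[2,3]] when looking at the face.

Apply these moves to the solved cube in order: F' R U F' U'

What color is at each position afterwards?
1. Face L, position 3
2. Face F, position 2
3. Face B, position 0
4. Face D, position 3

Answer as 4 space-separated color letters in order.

Answer: G Y B B

Derivation:
After move 1 (F'): F=GGGG U=WWRR R=YRYR D=OOYY L=OWOW
After move 2 (R): R=YYRR U=WGRG F=GOGY D=OBYB B=RBWB
After move 3 (U): U=RWGG F=YYGY R=RBRR B=OWWB L=GOOW
After move 4 (F'): F=YYYG U=RWRR R=BBOR D=OWYB L=GGOG
After move 5 (U'): U=WRRR F=GGYG R=YYOR B=BBWB L=OWOG
Query 1: L[3] = G
Query 2: F[2] = Y
Query 3: B[0] = B
Query 4: D[3] = B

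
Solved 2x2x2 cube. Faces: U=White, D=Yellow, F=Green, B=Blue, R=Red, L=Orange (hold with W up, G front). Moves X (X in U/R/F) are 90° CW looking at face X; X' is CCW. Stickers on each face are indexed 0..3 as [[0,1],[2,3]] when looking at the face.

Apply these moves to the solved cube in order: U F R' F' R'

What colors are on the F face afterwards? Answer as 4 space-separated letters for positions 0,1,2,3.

After move 1 (U): U=WWWW F=RRGG R=BBRR B=OOBB L=GGOO
After move 2 (F): F=GRGR U=WWOG R=WBWR D=RBYY L=GYOY
After move 3 (R'): R=BRWW U=WBOO F=GWGG D=RRYR B=YOBB
After move 4 (F'): F=WGGG U=WBBW R=RRRW D=YYYR L=GOOO
After move 5 (R'): R=RWRR U=WBBY F=WBGW D=YGYG B=ROYB
Query: F face = WBGW

Answer: W B G W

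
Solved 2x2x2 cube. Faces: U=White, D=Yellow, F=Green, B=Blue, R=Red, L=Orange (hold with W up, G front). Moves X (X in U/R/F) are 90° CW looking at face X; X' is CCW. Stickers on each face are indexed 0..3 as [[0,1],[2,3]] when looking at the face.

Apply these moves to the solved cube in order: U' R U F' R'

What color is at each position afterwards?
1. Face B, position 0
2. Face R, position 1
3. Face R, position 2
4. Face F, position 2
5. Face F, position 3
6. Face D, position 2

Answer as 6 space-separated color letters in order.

Answer: R G B R R Y

Derivation:
After move 1 (U'): U=WWWW F=OOGG R=GGRR B=RRBB L=BBOO
After move 2 (R): R=RGRG U=WOWG F=OYGY D=YBYR B=WRWB
After move 3 (U): U=WWGO F=RGGY R=WRRG B=BBWB L=OYOO
After move 4 (F'): F=GYRG U=WWWR R=BRYG D=YOYR L=OOOG
After move 5 (R'): R=RGBY U=WWWB F=GWRR D=YYYG B=RBOB
Query 1: B[0] = R
Query 2: R[1] = G
Query 3: R[2] = B
Query 4: F[2] = R
Query 5: F[3] = R
Query 6: D[2] = Y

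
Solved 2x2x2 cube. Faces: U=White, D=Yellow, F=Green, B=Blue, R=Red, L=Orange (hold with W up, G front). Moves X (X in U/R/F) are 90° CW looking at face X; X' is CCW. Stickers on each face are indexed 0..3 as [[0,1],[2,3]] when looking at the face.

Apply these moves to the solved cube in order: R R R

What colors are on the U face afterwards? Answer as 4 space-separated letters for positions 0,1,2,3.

After move 1 (R): R=RRRR U=WGWG F=GYGY D=YBYB B=WBWB
After move 2 (R): R=RRRR U=WYWY F=GBGB D=YWYW B=GBGB
After move 3 (R): R=RRRR U=WBWB F=GWGW D=YGYG B=YBYB
Query: U face = WBWB

Answer: W B W B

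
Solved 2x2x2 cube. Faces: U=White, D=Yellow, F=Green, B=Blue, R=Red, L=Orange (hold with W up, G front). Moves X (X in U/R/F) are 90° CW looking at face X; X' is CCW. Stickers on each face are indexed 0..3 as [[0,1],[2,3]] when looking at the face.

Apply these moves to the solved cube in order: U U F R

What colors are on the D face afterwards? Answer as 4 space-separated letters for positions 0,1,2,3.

After move 1 (U): U=WWWW F=RRGG R=BBRR B=OOBB L=GGOO
After move 2 (U): U=WWWW F=BBGG R=OORR B=GGBB L=RROO
After move 3 (F): F=GBGB U=WWOR R=WOWR D=ROYY L=RYOY
After move 4 (R): R=WWRO U=WBOB F=GOGY D=RBYG B=RGWB
Query: D face = RBYG

Answer: R B Y G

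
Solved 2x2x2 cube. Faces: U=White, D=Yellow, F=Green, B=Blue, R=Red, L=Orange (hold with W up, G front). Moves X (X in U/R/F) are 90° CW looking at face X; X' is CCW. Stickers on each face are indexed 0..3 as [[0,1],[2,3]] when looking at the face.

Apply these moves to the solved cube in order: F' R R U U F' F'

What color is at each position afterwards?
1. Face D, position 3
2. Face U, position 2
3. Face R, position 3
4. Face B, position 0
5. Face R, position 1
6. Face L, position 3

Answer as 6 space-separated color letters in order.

After move 1 (F'): F=GGGG U=WWRR R=YRYR D=OOYY L=OWOW
After move 2 (R): R=YYRR U=WGRG F=GOGY D=OBYB B=RBWB
After move 3 (R): R=RYRY U=WORY F=GBGB D=OWYR B=GBGB
After move 4 (U): U=RWYO F=RYGB R=GBRY B=OWGB L=GBOW
After move 5 (U): U=YROW F=GBGB R=OWRY B=GBGB L=RYOW
After move 6 (F'): F=BBGG U=YROR R=WWOY D=YWYR L=RWOO
After move 7 (F'): F=BGBG U=YRWO R=WWYY D=WOYR L=RROO
Query 1: D[3] = R
Query 2: U[2] = W
Query 3: R[3] = Y
Query 4: B[0] = G
Query 5: R[1] = W
Query 6: L[3] = O

Answer: R W Y G W O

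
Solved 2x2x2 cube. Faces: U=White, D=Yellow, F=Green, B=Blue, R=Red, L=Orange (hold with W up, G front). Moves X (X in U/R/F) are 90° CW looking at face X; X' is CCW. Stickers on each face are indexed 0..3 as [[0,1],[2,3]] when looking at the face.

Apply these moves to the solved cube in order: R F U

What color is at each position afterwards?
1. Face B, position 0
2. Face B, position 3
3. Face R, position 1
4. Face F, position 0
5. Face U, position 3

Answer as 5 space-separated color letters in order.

Answer: O B B W G

Derivation:
After move 1 (R): R=RRRR U=WGWG F=GYGY D=YBYB B=WBWB
After move 2 (F): F=GGYY U=WGOO R=WRGR D=RRYB L=OYOB
After move 3 (U): U=OWOG F=WRYY R=WBGR B=OYWB L=GGOB
Query 1: B[0] = O
Query 2: B[3] = B
Query 3: R[1] = B
Query 4: F[0] = W
Query 5: U[3] = G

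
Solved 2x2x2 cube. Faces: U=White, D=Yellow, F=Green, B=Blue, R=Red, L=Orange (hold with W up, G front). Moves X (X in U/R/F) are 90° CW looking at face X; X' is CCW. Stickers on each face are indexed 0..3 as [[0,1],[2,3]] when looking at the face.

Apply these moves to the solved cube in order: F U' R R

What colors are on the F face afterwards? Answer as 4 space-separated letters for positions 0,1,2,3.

After move 1 (F): F=GGGG U=WWOO R=WRWR D=RRYY L=OYOY
After move 2 (U'): U=WOWO F=OYGG R=GGWR B=WRBB L=BBOY
After move 3 (R): R=WGRG U=WYWG F=ORGY D=RBYW B=OROB
After move 4 (R): R=RWGG U=WRWY F=OBGW D=ROYO B=GRYB
Query: F face = OBGW

Answer: O B G W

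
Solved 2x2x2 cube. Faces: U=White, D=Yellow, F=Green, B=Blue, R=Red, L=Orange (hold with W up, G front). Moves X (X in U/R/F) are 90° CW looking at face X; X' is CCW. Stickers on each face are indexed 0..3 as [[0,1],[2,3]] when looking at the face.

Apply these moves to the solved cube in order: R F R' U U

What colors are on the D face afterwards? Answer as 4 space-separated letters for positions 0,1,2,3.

Answer: R G Y Y

Derivation:
After move 1 (R): R=RRRR U=WGWG F=GYGY D=YBYB B=WBWB
After move 2 (F): F=GGYY U=WGOO R=WRGR D=RRYB L=OYOB
After move 3 (R'): R=RRWG U=WWOW F=GGYO D=RGYY B=BBRB
After move 4 (U): U=OWWW F=RRYO R=BBWG B=OYRB L=GGOB
After move 5 (U): U=WOWW F=BBYO R=OYWG B=GGRB L=RROB
Query: D face = RGYY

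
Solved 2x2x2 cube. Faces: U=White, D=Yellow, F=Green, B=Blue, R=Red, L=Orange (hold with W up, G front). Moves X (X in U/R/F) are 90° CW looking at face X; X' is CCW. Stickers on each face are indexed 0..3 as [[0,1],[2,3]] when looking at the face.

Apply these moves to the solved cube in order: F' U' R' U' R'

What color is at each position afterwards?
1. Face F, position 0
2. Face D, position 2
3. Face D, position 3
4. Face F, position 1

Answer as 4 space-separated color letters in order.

Answer: B Y R Y

Derivation:
After move 1 (F'): F=GGGG U=WWRR R=YRYR D=OOYY L=OWOW
After move 2 (U'): U=WRWR F=OWGG R=GGYR B=YRBB L=BBOW
After move 3 (R'): R=GRGY U=WBWY F=ORGR D=OWYG B=YROB
After move 4 (U'): U=BYWW F=BBGR R=ORGY B=GROB L=YROW
After move 5 (R'): R=RYOG U=BOWG F=BYGW D=OBYR B=GRWB
Query 1: F[0] = B
Query 2: D[2] = Y
Query 3: D[3] = R
Query 4: F[1] = Y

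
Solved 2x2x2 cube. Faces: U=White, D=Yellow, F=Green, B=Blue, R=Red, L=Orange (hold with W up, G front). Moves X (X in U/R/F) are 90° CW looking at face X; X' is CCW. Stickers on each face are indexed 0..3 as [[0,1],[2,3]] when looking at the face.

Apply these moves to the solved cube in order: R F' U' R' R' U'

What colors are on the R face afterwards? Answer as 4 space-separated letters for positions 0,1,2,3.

Answer: O W Y Y

Derivation:
After move 1 (R): R=RRRR U=WGWG F=GYGY D=YBYB B=WBWB
After move 2 (F'): F=YYGG U=WGRR R=BRYR D=OOYB L=OGOW
After move 3 (U'): U=GRWR F=OGGG R=YYYR B=BRWB L=WBOW
After move 4 (R'): R=YRYY U=GWWB F=ORGR D=OGYG B=BROB
After move 5 (R'): R=RYYY U=GOWB F=OWGB D=ORYR B=GRGB
After move 6 (U'): U=OBGW F=WBGB R=OWYY B=RYGB L=GROW
Query: R face = OWYY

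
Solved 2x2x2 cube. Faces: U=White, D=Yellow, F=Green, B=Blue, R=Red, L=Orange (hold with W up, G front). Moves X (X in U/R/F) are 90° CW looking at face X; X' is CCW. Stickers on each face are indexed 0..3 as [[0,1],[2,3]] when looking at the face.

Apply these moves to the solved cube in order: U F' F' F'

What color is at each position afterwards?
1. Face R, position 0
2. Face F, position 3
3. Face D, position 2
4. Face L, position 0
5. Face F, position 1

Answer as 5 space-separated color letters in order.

Answer: W R Y G R

Derivation:
After move 1 (U): U=WWWW F=RRGG R=BBRR B=OOBB L=GGOO
After move 2 (F'): F=RGRG U=WWBR R=YBYR D=GOYY L=GWOW
After move 3 (F'): F=GGRR U=WWYY R=OBGR D=WWYY L=GROB
After move 4 (F'): F=GRGR U=WWOG R=WBWR D=RBYY L=GYOY
Query 1: R[0] = W
Query 2: F[3] = R
Query 3: D[2] = Y
Query 4: L[0] = G
Query 5: F[1] = R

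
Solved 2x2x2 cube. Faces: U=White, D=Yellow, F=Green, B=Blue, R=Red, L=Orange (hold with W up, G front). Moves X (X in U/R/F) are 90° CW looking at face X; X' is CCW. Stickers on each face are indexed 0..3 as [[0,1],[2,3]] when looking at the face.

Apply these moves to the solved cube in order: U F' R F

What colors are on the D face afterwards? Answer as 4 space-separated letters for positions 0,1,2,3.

Answer: R Y Y O

Derivation:
After move 1 (U): U=WWWW F=RRGG R=BBRR B=OOBB L=GGOO
After move 2 (F'): F=RGRG U=WWBR R=YBYR D=GOYY L=GWOW
After move 3 (R): R=YYRB U=WGBG F=RORY D=GBYO B=ROWB
After move 4 (F): F=RRYO U=WGWW R=BYGB D=RYYO L=GGOB
Query: D face = RYYO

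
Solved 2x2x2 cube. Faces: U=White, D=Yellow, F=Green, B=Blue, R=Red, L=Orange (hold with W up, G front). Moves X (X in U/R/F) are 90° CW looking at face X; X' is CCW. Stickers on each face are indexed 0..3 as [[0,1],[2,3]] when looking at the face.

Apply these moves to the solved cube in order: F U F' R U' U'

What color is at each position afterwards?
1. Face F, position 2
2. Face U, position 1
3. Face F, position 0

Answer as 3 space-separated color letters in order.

After move 1 (F): F=GGGG U=WWOO R=WRWR D=RRYY L=OYOY
After move 2 (U): U=OWOW F=WRGG R=BBWR B=OYBB L=GGOY
After move 3 (F'): F=RGWG U=OWBW R=RBRR D=GYYY L=GWOO
After move 4 (R): R=RRRB U=OGBG F=RYWY D=GBYO B=WYWB
After move 5 (U'): U=GGOB F=GWWY R=RYRB B=RRWB L=WYOO
After move 6 (U'): U=GBGO F=WYWY R=GWRB B=RYWB L=RROO
Query 1: F[2] = W
Query 2: U[1] = B
Query 3: F[0] = W

Answer: W B W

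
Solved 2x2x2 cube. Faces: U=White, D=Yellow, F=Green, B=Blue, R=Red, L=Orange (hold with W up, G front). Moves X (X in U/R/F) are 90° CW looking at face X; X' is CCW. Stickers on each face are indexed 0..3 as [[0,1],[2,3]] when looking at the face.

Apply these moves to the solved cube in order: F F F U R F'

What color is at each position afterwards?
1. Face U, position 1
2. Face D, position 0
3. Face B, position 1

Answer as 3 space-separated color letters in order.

Answer: R G W

Derivation:
After move 1 (F): F=GGGG U=WWOO R=WRWR D=RRYY L=OYOY
After move 2 (F): F=GGGG U=WWYY R=OROR D=WWYY L=OROR
After move 3 (F): F=GGGG U=WWRR R=YRYR D=OOYY L=OWOW
After move 4 (U): U=RWRW F=YRGG R=BBYR B=OWBB L=GGOW
After move 5 (R): R=YBRB U=RRRG F=YOGY D=OBYO B=WWWB
After move 6 (F'): F=OYYG U=RRYR R=BBOB D=GWYO L=GGOR
Query 1: U[1] = R
Query 2: D[0] = G
Query 3: B[1] = W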